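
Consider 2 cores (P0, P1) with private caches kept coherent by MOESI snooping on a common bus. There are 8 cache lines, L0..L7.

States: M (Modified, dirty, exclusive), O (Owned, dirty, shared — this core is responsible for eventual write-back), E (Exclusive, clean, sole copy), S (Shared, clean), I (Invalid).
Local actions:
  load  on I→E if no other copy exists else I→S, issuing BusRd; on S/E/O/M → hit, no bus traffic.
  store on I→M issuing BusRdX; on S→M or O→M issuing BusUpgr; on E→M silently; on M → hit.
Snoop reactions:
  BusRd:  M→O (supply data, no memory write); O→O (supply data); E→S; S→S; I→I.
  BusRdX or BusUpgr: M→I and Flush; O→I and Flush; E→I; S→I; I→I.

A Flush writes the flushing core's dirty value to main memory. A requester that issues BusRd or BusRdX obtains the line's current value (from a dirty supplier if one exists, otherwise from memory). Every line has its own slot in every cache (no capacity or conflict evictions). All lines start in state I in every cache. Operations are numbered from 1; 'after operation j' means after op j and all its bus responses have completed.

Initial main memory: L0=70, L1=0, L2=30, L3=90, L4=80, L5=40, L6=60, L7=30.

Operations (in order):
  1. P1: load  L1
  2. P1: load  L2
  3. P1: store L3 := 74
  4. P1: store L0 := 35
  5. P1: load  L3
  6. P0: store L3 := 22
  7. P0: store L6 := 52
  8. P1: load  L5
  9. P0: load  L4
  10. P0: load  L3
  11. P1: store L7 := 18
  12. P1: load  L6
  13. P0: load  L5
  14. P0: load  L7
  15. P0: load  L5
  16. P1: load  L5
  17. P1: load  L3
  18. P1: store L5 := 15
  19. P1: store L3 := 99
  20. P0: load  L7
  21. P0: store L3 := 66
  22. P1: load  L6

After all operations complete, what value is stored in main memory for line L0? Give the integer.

memory[L0] = 70

1. P1: load  L1  bus=[BusRd]  L1: P0=I P1=E  mem[L1]=0
2. P1: load  L2  bus=[BusRd]  L2: P0=I P1=E  mem[L2]=30
3. P1: store L3 := 74  bus=[BusRdX]  L3: P0=I P1=M  mem[L3]=90
4. P1: store L0 := 35  bus=[BusRdX]  L0: P0=I P1=M  mem[L0]=70
5. P1: load  L3  bus=[-]  L3: P0=I P1=M  mem[L3]=90
6. P0: store L3 := 22  bus=[BusRdX,Flush]  L3: P0=M P1=I  mem[L3]=74
7. P0: store L6 := 52  bus=[BusRdX]  L6: P0=M P1=I  mem[L6]=60
8. P1: load  L5  bus=[BusRd]  L5: P0=I P1=E  mem[L5]=40
9. P0: load  L4  bus=[BusRd]  L4: P0=E P1=I  mem[L4]=80
10. P0: load  L3  bus=[-]  L3: P0=M P1=I  mem[L3]=74
11. P1: store L7 := 18  bus=[BusRdX]  L7: P0=I P1=M  mem[L7]=30
12. P1: load  L6  bus=[BusRd]  L6: P0=O P1=S  mem[L6]=60
13. P0: load  L5  bus=[BusRd]  L5: P0=S P1=S  mem[L5]=40
14. P0: load  L7  bus=[BusRd]  L7: P0=S P1=O  mem[L7]=30
15. P0: load  L5  bus=[-]  L5: P0=S P1=S  mem[L5]=40
16. P1: load  L5  bus=[-]  L5: P0=S P1=S  mem[L5]=40
17. P1: load  L3  bus=[BusRd]  L3: P0=O P1=S  mem[L3]=74
18. P1: store L5 := 15  bus=[BusUpgr]  L5: P0=I P1=M  mem[L5]=40
19. P1: store L3 := 99  bus=[BusUpgr,Flush]  L3: P0=I P1=M  mem[L3]=22
20. P0: load  L7  bus=[-]  L7: P0=S P1=O  mem[L7]=30
21. P0: store L3 := 66  bus=[BusRdX,Flush]  L3: P0=M P1=I  mem[L3]=99
22. P1: load  L6  bus=[-]  L6: P0=O P1=S  mem[L6]=60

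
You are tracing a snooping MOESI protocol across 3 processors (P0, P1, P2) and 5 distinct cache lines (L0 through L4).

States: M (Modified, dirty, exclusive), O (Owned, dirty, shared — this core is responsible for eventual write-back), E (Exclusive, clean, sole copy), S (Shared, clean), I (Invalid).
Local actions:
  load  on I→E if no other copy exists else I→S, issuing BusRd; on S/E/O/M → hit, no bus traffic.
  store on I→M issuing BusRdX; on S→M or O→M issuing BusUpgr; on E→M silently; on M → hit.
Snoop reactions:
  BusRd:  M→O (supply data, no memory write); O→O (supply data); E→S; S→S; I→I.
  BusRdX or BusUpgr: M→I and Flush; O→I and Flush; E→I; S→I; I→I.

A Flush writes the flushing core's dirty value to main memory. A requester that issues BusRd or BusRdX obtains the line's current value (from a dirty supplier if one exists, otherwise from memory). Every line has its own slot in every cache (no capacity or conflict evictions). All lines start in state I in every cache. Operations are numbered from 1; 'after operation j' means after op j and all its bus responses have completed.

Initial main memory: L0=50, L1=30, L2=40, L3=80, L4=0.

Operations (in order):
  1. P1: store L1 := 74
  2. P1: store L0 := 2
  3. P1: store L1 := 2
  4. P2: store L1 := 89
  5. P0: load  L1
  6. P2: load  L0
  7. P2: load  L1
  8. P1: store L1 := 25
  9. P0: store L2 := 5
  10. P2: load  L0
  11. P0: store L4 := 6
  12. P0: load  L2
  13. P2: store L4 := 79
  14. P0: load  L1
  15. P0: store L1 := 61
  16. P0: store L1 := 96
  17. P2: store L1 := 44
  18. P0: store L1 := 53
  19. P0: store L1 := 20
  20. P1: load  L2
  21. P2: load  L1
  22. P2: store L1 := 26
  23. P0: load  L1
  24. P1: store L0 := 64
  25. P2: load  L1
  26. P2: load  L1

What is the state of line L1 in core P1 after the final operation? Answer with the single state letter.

state = I

  op1 P1: store L1 := 74 → I/M/I on L1; bus BusRdX; mem=30
  op2 P1: store L0 := 2 → I/M/I on L0; bus BusRdX; mem=50
  op3 P1: store L1 := 2 → I/M/I on L1; bus (none); mem=30
  op4 P2: store L1 := 89 → I/I/M on L1; bus BusRdX Flush; mem=2
  op5 P0: load  L1 → S/I/O on L1; bus BusRd; mem=2
  op6 P2: load  L0 → I/O/S on L0; bus BusRd; mem=50
  op7 P2: load  L1 → S/I/O on L1; bus (none); mem=2
  op8 P1: store L1 := 25 → I/M/I on L1; bus BusRdX Flush; mem=89
  op9 P0: store L2 := 5 → M/I/I on L2; bus BusRdX; mem=40
  op10 P2: load  L0 → I/O/S on L0; bus (none); mem=50
  op11 P0: store L4 := 6 → M/I/I on L4; bus BusRdX; mem=0
  op12 P0: load  L2 → M/I/I on L2; bus (none); mem=40
  op13 P2: store L4 := 79 → I/I/M on L4; bus BusRdX Flush; mem=6
  op14 P0: load  L1 → S/O/I on L1; bus BusRd; mem=89
  op15 P0: store L1 := 61 → M/I/I on L1; bus BusUpgr Flush; mem=25
  op16 P0: store L1 := 96 → M/I/I on L1; bus (none); mem=25
  op17 P2: store L1 := 44 → I/I/M on L1; bus BusRdX Flush; mem=96
  op18 P0: store L1 := 53 → M/I/I on L1; bus BusRdX Flush; mem=44
  op19 P0: store L1 := 20 → M/I/I on L1; bus (none); mem=44
  op20 P1: load  L2 → O/S/I on L2; bus BusRd; mem=40
  op21 P2: load  L1 → O/I/S on L1; bus BusRd; mem=44
  op22 P2: store L1 := 26 → I/I/M on L1; bus BusUpgr Flush; mem=20
  op23 P0: load  L1 → S/I/O on L1; bus BusRd; mem=20
  op24 P1: store L0 := 64 → I/M/I on L0; bus BusUpgr; mem=50
  op25 P2: load  L1 → S/I/O on L1; bus (none); mem=20
  op26 P2: load  L1 → S/I/O on L1; bus (none); mem=20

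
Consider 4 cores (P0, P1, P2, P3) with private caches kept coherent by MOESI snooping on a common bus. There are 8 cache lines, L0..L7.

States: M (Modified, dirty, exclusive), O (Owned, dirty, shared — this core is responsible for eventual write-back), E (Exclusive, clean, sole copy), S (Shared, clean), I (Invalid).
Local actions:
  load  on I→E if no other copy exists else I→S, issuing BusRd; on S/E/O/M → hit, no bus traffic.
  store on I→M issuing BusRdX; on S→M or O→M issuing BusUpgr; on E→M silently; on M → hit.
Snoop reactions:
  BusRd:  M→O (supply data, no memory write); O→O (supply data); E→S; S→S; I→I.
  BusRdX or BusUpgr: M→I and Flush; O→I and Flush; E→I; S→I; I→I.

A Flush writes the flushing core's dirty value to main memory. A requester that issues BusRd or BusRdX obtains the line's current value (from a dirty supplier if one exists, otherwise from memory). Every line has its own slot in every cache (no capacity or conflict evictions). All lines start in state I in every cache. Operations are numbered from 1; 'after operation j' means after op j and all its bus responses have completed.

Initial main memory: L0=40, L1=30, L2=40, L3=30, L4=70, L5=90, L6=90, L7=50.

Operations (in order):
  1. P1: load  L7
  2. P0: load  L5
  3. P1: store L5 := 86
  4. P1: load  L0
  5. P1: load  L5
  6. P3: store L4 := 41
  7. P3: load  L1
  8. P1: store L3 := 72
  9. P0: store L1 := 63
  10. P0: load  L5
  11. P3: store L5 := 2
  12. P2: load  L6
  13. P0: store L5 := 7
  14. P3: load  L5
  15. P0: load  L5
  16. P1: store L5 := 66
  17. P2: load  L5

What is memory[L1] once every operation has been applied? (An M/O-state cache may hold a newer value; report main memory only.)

memory[L1] = 30

step 1: P1: load  L7  ⟶  IEII  (L7)  txn=BusRd  M[L7]=50
step 2: P0: load  L5  ⟶  EIII  (L5)  txn=BusRd  M[L5]=90
step 3: P1: store L5 := 86  ⟶  IMII  (L5)  txn=BusRdX  M[L5]=90
step 4: P1: load  L0  ⟶  IEII  (L0)  txn=BusRd  M[L0]=40
step 5: P1: load  L5  ⟶  IMII  (L5)  txn=∅  M[L5]=90
step 6: P3: store L4 := 41  ⟶  IIIM  (L4)  txn=BusRdX  M[L4]=70
step 7: P3: load  L1  ⟶  IIIE  (L1)  txn=BusRd  M[L1]=30
step 8: P1: store L3 := 72  ⟶  IMII  (L3)  txn=BusRdX  M[L3]=30
step 9: P0: store L1 := 63  ⟶  MIII  (L1)  txn=BusRdX  M[L1]=30
step 10: P0: load  L5  ⟶  SOII  (L5)  txn=BusRd  M[L5]=90
step 11: P3: store L5 := 2  ⟶  IIIM  (L5)  txn=BusRdX+Flush  M[L5]=86
step 12: P2: load  L6  ⟶  IIEI  (L6)  txn=BusRd  M[L6]=90
step 13: P0: store L5 := 7  ⟶  MIII  (L5)  txn=BusRdX+Flush  M[L5]=2
step 14: P3: load  L5  ⟶  OIIS  (L5)  txn=BusRd  M[L5]=2
step 15: P0: load  L5  ⟶  OIIS  (L5)  txn=∅  M[L5]=2
step 16: P1: store L5 := 66  ⟶  IMII  (L5)  txn=BusRdX+Flush  M[L5]=7
step 17: P2: load  L5  ⟶  IOSI  (L5)  txn=BusRd  M[L5]=7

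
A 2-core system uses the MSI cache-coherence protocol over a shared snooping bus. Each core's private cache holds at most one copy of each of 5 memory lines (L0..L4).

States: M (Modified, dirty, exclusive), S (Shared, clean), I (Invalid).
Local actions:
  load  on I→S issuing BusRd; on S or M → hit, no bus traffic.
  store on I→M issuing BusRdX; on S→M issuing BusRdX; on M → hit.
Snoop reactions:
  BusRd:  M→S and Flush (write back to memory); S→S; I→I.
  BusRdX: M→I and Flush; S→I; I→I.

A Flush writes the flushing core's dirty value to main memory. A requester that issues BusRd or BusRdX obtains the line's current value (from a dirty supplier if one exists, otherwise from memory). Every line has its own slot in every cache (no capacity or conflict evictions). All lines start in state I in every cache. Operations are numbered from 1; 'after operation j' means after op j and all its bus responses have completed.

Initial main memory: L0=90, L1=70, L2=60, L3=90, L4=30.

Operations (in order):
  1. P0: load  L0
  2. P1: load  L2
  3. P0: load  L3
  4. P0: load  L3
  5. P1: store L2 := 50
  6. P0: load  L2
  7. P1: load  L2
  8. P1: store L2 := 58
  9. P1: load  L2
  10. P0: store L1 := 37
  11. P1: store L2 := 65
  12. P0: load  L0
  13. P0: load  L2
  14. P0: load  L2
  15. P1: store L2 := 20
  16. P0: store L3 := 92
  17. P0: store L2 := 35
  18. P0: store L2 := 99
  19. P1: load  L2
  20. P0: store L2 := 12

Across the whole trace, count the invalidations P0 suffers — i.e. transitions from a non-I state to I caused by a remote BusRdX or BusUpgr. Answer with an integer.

1. P0: load  L0  bus=[BusRd]  L0: P0=S P1=I  mem[L0]=90
2. P1: load  L2  bus=[BusRd]  L2: P0=I P1=S  mem[L2]=60
3. P0: load  L3  bus=[BusRd]  L3: P0=S P1=I  mem[L3]=90
4. P0: load  L3  bus=[-]  L3: P0=S P1=I  mem[L3]=90
5. P1: store L2 := 50  bus=[BusRdX]  L2: P0=I P1=M  mem[L2]=60
6. P0: load  L2  bus=[BusRd,Flush]  L2: P0=S P1=S  mem[L2]=50
7. P1: load  L2  bus=[-]  L2: P0=S P1=S  mem[L2]=50
8. P1: store L2 := 58  bus=[BusRdX]  L2: P0=I P1=M  mem[L2]=50
9. P1: load  L2  bus=[-]  L2: P0=I P1=M  mem[L2]=50
10. P0: store L1 := 37  bus=[BusRdX]  L1: P0=M P1=I  mem[L1]=70
11. P1: store L2 := 65  bus=[-]  L2: P0=I P1=M  mem[L2]=50
12. P0: load  L0  bus=[-]  L0: P0=S P1=I  mem[L0]=90
13. P0: load  L2  bus=[BusRd,Flush]  L2: P0=S P1=S  mem[L2]=65
14. P0: load  L2  bus=[-]  L2: P0=S P1=S  mem[L2]=65
15. P1: store L2 := 20  bus=[BusRdX]  L2: P0=I P1=M  mem[L2]=65
16. P0: store L3 := 92  bus=[BusRdX]  L3: P0=M P1=I  mem[L3]=90
17. P0: store L2 := 35  bus=[BusRdX,Flush]  L2: P0=M P1=I  mem[L2]=20
18. P0: store L2 := 99  bus=[-]  L2: P0=M P1=I  mem[L2]=20
19. P1: load  L2  bus=[BusRd,Flush]  L2: P0=S P1=S  mem[L2]=99
20. P0: store L2 := 12  bus=[BusRdX]  L2: P0=M P1=I  mem[L2]=99

invalidations = 2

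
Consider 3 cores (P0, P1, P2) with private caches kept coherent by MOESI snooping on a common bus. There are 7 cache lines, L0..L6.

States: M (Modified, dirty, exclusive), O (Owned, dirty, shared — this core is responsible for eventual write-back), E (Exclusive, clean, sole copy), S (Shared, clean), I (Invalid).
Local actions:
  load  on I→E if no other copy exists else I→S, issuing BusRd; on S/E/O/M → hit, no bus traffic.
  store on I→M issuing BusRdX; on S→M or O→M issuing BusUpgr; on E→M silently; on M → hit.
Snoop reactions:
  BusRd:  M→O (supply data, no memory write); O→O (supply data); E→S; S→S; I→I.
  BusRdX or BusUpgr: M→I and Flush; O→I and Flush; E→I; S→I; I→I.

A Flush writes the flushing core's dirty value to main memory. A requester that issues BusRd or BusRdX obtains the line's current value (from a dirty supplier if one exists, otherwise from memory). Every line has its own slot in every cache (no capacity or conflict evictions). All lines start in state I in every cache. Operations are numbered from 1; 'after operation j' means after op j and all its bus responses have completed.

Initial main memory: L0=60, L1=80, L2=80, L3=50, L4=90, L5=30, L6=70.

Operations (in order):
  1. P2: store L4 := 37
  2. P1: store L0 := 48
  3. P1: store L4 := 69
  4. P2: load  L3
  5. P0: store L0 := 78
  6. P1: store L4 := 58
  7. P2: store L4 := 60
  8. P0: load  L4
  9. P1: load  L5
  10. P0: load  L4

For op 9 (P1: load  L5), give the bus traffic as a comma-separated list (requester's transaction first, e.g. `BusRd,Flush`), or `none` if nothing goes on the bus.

bus = BusRd

step 1: P2: store L4 := 37  ⟶  IIM  (L4)  txn=BusRdX  M[L4]=90
step 2: P1: store L0 := 48  ⟶  IMI  (L0)  txn=BusRdX  M[L0]=60
step 3: P1: store L4 := 69  ⟶  IMI  (L4)  txn=BusRdX+Flush  M[L4]=37
step 4: P2: load  L3  ⟶  IIE  (L3)  txn=BusRd  M[L3]=50
step 5: P0: store L0 := 78  ⟶  MII  (L0)  txn=BusRdX+Flush  M[L0]=48
step 6: P1: store L4 := 58  ⟶  IMI  (L4)  txn=∅  M[L4]=37
step 7: P2: store L4 := 60  ⟶  IIM  (L4)  txn=BusRdX+Flush  M[L4]=58
step 8: P0: load  L4  ⟶  SIO  (L4)  txn=BusRd  M[L4]=58
step 9: P1: load  L5  ⟶  IEI  (L5)  txn=BusRd  M[L5]=30
step 10: P0: load  L4  ⟶  SIO  (L4)  txn=∅  M[L4]=58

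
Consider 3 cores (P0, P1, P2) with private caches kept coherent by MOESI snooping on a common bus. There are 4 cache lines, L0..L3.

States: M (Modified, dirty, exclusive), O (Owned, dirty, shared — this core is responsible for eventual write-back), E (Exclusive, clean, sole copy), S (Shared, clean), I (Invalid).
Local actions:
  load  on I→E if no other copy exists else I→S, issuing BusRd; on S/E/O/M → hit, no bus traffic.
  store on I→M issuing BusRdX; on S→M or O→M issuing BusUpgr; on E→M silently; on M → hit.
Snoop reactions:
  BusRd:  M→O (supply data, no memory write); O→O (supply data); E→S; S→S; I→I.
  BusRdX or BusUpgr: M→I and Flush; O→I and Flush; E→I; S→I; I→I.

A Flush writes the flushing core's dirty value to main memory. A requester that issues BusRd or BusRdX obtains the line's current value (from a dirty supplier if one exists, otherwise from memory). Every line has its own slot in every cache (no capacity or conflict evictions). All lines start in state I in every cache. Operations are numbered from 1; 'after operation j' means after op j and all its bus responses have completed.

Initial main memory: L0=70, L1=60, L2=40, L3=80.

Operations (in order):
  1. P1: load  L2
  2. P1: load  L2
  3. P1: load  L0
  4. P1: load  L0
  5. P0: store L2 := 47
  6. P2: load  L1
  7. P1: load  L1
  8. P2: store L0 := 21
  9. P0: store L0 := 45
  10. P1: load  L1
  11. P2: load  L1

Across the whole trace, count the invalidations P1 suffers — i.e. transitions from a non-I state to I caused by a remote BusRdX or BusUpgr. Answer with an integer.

invalidations = 2

  op1 P1: load  L2 → I/E/I on L2; bus BusRd; mem=40
  op2 P1: load  L2 → I/E/I on L2; bus (none); mem=40
  op3 P1: load  L0 → I/E/I on L0; bus BusRd; mem=70
  op4 P1: load  L0 → I/E/I on L0; bus (none); mem=70
  op5 P0: store L2 := 47 → M/I/I on L2; bus BusRdX; mem=40
  op6 P2: load  L1 → I/I/E on L1; bus BusRd; mem=60
  op7 P1: load  L1 → I/S/S on L1; bus BusRd; mem=60
  op8 P2: store L0 := 21 → I/I/M on L0; bus BusRdX; mem=70
  op9 P0: store L0 := 45 → M/I/I on L0; bus BusRdX Flush; mem=21
  op10 P1: load  L1 → I/S/S on L1; bus (none); mem=60
  op11 P2: load  L1 → I/S/S on L1; bus (none); mem=60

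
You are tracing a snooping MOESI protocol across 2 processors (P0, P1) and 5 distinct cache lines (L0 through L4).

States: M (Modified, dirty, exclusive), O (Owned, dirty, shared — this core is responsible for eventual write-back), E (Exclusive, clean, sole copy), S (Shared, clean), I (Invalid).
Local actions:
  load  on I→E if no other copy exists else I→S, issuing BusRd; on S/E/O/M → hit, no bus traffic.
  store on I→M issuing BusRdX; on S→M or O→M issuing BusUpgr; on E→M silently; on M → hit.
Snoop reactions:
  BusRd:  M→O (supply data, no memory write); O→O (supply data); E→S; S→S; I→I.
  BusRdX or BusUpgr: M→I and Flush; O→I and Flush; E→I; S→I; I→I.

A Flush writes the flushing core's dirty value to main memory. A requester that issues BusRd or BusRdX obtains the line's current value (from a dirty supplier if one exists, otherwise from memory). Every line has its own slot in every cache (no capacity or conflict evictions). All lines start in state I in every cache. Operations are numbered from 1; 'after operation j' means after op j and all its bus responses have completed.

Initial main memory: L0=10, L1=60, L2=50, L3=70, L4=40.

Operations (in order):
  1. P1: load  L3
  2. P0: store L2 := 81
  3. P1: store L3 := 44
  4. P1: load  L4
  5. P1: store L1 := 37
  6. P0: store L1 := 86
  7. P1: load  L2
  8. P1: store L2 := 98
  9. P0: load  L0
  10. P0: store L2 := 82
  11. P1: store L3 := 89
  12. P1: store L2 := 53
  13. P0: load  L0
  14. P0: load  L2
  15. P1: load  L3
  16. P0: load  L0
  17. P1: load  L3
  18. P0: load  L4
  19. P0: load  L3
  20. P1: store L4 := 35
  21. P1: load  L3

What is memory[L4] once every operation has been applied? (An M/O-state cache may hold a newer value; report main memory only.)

[1] P1: load  L3 | P0:I, P1:E(70) | bus: BusRd
[2] P0: store L2 := 81 | P0:M(81), P1:I | bus: BusRdX
[3] P1: store L3 := 44 | P0:I, P1:M(44) | bus: none
[4] P1: load  L4 | P0:I, P1:E(40) | bus: BusRd
[5] P1: store L1 := 37 | P0:I, P1:M(37) | bus: BusRdX
[6] P0: store L1 := 86 | P0:M(86), P1:I | bus: BusRdX,Flush
[7] P1: load  L2 | P0:O(81), P1:S(81) | bus: BusRd
[8] P1: store L2 := 98 | P0:I, P1:M(98) | bus: BusUpgr,Flush
[9] P0: load  L0 | P0:E(10), P1:I | bus: BusRd
[10] P0: store L2 := 82 | P0:M(82), P1:I | bus: BusRdX,Flush
[11] P1: store L3 := 89 | P0:I, P1:M(89) | bus: none
[12] P1: store L2 := 53 | P0:I, P1:M(53) | bus: BusRdX,Flush
[13] P0: load  L0 | P0:E(10), P1:I | bus: none
[14] P0: load  L2 | P0:S(53), P1:O(53) | bus: BusRd
[15] P1: load  L3 | P0:I, P1:M(89) | bus: none
[16] P0: load  L0 | P0:E(10), P1:I | bus: none
[17] P1: load  L3 | P0:I, P1:M(89) | bus: none
[18] P0: load  L4 | P0:S(40), P1:S(40) | bus: BusRd
[19] P0: load  L3 | P0:S(89), P1:O(89) | bus: BusRd
[20] P1: store L4 := 35 | P0:I, P1:M(35) | bus: BusUpgr
[21] P1: load  L3 | P0:S(89), P1:O(89) | bus: none

memory[L4] = 40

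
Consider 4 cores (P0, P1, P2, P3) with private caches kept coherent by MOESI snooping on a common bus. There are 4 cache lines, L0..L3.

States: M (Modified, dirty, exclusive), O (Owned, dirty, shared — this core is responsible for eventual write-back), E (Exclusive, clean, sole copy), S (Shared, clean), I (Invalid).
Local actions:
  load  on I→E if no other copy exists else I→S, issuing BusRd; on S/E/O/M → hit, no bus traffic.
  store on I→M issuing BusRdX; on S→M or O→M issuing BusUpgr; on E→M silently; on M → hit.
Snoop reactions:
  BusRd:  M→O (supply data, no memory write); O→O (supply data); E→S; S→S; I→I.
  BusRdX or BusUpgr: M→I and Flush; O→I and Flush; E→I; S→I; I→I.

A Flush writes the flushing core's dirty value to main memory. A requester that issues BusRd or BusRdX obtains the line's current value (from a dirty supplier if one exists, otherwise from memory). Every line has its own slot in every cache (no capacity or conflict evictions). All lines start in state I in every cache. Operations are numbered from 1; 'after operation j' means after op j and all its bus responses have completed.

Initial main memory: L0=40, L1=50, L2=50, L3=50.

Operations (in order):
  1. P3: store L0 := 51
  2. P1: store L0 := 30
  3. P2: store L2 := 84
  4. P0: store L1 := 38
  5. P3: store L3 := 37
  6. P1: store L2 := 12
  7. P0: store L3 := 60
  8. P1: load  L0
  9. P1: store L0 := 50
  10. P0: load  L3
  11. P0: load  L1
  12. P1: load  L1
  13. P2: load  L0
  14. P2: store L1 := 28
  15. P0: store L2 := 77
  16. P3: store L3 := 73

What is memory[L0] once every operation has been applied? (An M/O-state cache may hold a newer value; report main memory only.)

memory[L0] = 51

1. P3: store L0 := 51  bus=[BusRdX]  L0: P0=I P1=I P2=I P3=M  mem[L0]=40
2. P1: store L0 := 30  bus=[BusRdX,Flush]  L0: P0=I P1=M P2=I P3=I  mem[L0]=51
3. P2: store L2 := 84  bus=[BusRdX]  L2: P0=I P1=I P2=M P3=I  mem[L2]=50
4. P0: store L1 := 38  bus=[BusRdX]  L1: P0=M P1=I P2=I P3=I  mem[L1]=50
5. P3: store L3 := 37  bus=[BusRdX]  L3: P0=I P1=I P2=I P3=M  mem[L3]=50
6. P1: store L2 := 12  bus=[BusRdX,Flush]  L2: P0=I P1=M P2=I P3=I  mem[L2]=84
7. P0: store L3 := 60  bus=[BusRdX,Flush]  L3: P0=M P1=I P2=I P3=I  mem[L3]=37
8. P1: load  L0  bus=[-]  L0: P0=I P1=M P2=I P3=I  mem[L0]=51
9. P1: store L0 := 50  bus=[-]  L0: P0=I P1=M P2=I P3=I  mem[L0]=51
10. P0: load  L3  bus=[-]  L3: P0=M P1=I P2=I P3=I  mem[L3]=37
11. P0: load  L1  bus=[-]  L1: P0=M P1=I P2=I P3=I  mem[L1]=50
12. P1: load  L1  bus=[BusRd]  L1: P0=O P1=S P2=I P3=I  mem[L1]=50
13. P2: load  L0  bus=[BusRd]  L0: P0=I P1=O P2=S P3=I  mem[L0]=51
14. P2: store L1 := 28  bus=[BusRdX,Flush]  L1: P0=I P1=I P2=M P3=I  mem[L1]=38
15. P0: store L2 := 77  bus=[BusRdX,Flush]  L2: P0=M P1=I P2=I P3=I  mem[L2]=12
16. P3: store L3 := 73  bus=[BusRdX,Flush]  L3: P0=I P1=I P2=I P3=M  mem[L3]=60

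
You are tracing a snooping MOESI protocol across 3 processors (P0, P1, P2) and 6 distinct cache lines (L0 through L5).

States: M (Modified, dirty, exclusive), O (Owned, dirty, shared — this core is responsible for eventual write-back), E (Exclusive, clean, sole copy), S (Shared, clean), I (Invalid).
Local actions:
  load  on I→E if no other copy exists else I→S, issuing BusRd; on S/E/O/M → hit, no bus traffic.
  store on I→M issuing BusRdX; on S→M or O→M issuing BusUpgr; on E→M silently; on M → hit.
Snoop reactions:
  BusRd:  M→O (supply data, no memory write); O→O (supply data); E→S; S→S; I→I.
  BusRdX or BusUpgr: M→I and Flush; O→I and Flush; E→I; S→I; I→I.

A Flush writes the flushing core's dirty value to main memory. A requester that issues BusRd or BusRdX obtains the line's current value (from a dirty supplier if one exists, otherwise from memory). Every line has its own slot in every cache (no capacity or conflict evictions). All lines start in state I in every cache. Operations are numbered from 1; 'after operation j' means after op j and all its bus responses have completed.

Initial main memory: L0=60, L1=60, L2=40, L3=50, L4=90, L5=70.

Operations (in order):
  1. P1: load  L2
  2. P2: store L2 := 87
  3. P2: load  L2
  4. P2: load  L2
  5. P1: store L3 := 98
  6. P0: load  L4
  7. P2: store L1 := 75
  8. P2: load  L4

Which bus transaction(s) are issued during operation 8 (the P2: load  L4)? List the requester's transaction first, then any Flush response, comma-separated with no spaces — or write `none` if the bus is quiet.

step 1: P1: load  L2  ⟶  IEI  (L2)  txn=BusRd  M[L2]=40
step 2: P2: store L2 := 87  ⟶  IIM  (L2)  txn=BusRdX  M[L2]=40
step 3: P2: load  L2  ⟶  IIM  (L2)  txn=∅  M[L2]=40
step 4: P2: load  L2  ⟶  IIM  (L2)  txn=∅  M[L2]=40
step 5: P1: store L3 := 98  ⟶  IMI  (L3)  txn=BusRdX  M[L3]=50
step 6: P0: load  L4  ⟶  EII  (L4)  txn=BusRd  M[L4]=90
step 7: P2: store L1 := 75  ⟶  IIM  (L1)  txn=BusRdX  M[L1]=60
step 8: P2: load  L4  ⟶  SIS  (L4)  txn=BusRd  M[L4]=90

bus = BusRd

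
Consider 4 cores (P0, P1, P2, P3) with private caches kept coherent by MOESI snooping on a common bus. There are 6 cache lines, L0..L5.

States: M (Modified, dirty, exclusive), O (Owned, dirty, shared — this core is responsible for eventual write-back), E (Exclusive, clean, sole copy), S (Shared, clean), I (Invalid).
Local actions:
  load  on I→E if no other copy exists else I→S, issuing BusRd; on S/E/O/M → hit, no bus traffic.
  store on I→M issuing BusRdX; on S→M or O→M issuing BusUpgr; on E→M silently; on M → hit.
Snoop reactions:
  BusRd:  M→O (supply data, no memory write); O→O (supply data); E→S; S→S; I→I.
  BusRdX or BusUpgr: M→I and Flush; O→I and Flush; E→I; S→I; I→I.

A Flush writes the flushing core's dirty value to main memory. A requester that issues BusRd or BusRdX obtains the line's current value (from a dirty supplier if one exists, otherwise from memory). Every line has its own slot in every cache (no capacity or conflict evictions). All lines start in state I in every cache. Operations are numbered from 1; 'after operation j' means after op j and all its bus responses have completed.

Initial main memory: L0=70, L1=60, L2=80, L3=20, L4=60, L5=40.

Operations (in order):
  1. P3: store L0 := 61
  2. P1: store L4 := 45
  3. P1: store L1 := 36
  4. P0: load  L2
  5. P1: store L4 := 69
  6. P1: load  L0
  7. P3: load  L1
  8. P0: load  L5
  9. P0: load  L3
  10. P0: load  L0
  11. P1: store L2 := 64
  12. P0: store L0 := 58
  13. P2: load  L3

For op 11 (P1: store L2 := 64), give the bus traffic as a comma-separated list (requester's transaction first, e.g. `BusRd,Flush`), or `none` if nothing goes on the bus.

  op1 P3: store L0 := 61 → I/I/I/M on L0; bus BusRdX; mem=70
  op2 P1: store L4 := 45 → I/M/I/I on L4; bus BusRdX; mem=60
  op3 P1: store L1 := 36 → I/M/I/I on L1; bus BusRdX; mem=60
  op4 P0: load  L2 → E/I/I/I on L2; bus BusRd; mem=80
  op5 P1: store L4 := 69 → I/M/I/I on L4; bus (none); mem=60
  op6 P1: load  L0 → I/S/I/O on L0; bus BusRd; mem=70
  op7 P3: load  L1 → I/O/I/S on L1; bus BusRd; mem=60
  op8 P0: load  L5 → E/I/I/I on L5; bus BusRd; mem=40
  op9 P0: load  L3 → E/I/I/I on L3; bus BusRd; mem=20
  op10 P0: load  L0 → S/S/I/O on L0; bus BusRd; mem=70
  op11 P1: store L2 := 64 → I/M/I/I on L2; bus BusRdX; mem=80
  op12 P0: store L0 := 58 → M/I/I/I on L0; bus BusUpgr Flush; mem=61
  op13 P2: load  L3 → S/I/S/I on L3; bus BusRd; mem=20

bus = BusRdX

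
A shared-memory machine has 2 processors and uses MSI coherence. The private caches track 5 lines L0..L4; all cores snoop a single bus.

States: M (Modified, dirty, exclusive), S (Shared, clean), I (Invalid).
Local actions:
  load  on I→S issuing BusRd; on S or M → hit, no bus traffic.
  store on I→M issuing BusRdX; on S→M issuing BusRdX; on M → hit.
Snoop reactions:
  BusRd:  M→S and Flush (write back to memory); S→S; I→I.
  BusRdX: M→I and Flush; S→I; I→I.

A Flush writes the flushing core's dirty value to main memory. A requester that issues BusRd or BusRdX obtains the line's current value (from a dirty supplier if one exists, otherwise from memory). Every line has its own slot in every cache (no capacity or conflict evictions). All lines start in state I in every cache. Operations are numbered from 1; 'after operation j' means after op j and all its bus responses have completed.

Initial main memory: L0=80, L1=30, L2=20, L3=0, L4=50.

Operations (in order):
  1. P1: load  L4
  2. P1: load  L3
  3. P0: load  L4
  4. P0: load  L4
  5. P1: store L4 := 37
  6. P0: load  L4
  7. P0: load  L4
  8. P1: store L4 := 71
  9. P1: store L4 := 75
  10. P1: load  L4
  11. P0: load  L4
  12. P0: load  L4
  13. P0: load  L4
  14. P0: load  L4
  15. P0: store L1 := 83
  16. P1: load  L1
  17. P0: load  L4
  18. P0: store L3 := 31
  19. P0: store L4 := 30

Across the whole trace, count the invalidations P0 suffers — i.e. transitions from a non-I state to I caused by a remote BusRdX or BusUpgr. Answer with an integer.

invalidations = 2

1. P1: load  L4  bus=[BusRd]  L4: P0=I P1=S  mem[L4]=50
2. P1: load  L3  bus=[BusRd]  L3: P0=I P1=S  mem[L3]=0
3. P0: load  L4  bus=[BusRd]  L4: P0=S P1=S  mem[L4]=50
4. P0: load  L4  bus=[-]  L4: P0=S P1=S  mem[L4]=50
5. P1: store L4 := 37  bus=[BusRdX]  L4: P0=I P1=M  mem[L4]=50
6. P0: load  L4  bus=[BusRd,Flush]  L4: P0=S P1=S  mem[L4]=37
7. P0: load  L4  bus=[-]  L4: P0=S P1=S  mem[L4]=37
8. P1: store L4 := 71  bus=[BusRdX]  L4: P0=I P1=M  mem[L4]=37
9. P1: store L4 := 75  bus=[-]  L4: P0=I P1=M  mem[L4]=37
10. P1: load  L4  bus=[-]  L4: P0=I P1=M  mem[L4]=37
11. P0: load  L4  bus=[BusRd,Flush]  L4: P0=S P1=S  mem[L4]=75
12. P0: load  L4  bus=[-]  L4: P0=S P1=S  mem[L4]=75
13. P0: load  L4  bus=[-]  L4: P0=S P1=S  mem[L4]=75
14. P0: load  L4  bus=[-]  L4: P0=S P1=S  mem[L4]=75
15. P0: store L1 := 83  bus=[BusRdX]  L1: P0=M P1=I  mem[L1]=30
16. P1: load  L1  bus=[BusRd,Flush]  L1: P0=S P1=S  mem[L1]=83
17. P0: load  L4  bus=[-]  L4: P0=S P1=S  mem[L4]=75
18. P0: store L3 := 31  bus=[BusRdX]  L3: P0=M P1=I  mem[L3]=0
19. P0: store L4 := 30  bus=[BusRdX]  L4: P0=M P1=I  mem[L4]=75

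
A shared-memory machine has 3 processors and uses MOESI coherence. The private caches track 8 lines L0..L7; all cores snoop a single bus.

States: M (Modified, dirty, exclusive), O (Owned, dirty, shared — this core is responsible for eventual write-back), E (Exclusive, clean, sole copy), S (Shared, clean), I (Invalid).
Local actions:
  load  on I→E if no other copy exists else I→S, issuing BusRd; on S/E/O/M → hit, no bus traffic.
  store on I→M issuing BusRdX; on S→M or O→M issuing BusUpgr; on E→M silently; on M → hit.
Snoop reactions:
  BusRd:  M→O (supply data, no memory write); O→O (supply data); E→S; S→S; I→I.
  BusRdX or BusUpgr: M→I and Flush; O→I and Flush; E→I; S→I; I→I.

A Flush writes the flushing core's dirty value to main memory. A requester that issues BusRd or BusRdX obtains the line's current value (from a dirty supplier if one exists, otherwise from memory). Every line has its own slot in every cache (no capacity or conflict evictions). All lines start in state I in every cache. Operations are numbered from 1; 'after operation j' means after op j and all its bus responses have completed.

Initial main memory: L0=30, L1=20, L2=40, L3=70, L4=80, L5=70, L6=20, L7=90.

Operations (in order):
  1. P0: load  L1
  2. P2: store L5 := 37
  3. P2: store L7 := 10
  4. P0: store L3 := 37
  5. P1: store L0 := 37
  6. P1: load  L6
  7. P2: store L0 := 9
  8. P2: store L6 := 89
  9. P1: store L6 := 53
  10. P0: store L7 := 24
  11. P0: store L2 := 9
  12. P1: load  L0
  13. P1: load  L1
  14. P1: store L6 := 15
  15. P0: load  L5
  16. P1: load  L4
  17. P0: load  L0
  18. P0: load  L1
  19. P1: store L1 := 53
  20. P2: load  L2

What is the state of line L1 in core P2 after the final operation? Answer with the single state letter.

1. P0: load  L1  bus=[BusRd]  L1: P0=E P1=I P2=I  mem[L1]=20
2. P2: store L5 := 37  bus=[BusRdX]  L5: P0=I P1=I P2=M  mem[L5]=70
3. P2: store L7 := 10  bus=[BusRdX]  L7: P0=I P1=I P2=M  mem[L7]=90
4. P0: store L3 := 37  bus=[BusRdX]  L3: P0=M P1=I P2=I  mem[L3]=70
5. P1: store L0 := 37  bus=[BusRdX]  L0: P0=I P1=M P2=I  mem[L0]=30
6. P1: load  L6  bus=[BusRd]  L6: P0=I P1=E P2=I  mem[L6]=20
7. P2: store L0 := 9  bus=[BusRdX,Flush]  L0: P0=I P1=I P2=M  mem[L0]=37
8. P2: store L6 := 89  bus=[BusRdX]  L6: P0=I P1=I P2=M  mem[L6]=20
9. P1: store L6 := 53  bus=[BusRdX,Flush]  L6: P0=I P1=M P2=I  mem[L6]=89
10. P0: store L7 := 24  bus=[BusRdX,Flush]  L7: P0=M P1=I P2=I  mem[L7]=10
11. P0: store L2 := 9  bus=[BusRdX]  L2: P0=M P1=I P2=I  mem[L2]=40
12. P1: load  L0  bus=[BusRd]  L0: P0=I P1=S P2=O  mem[L0]=37
13. P1: load  L1  bus=[BusRd]  L1: P0=S P1=S P2=I  mem[L1]=20
14. P1: store L6 := 15  bus=[-]  L6: P0=I P1=M P2=I  mem[L6]=89
15. P0: load  L5  bus=[BusRd]  L5: P0=S P1=I P2=O  mem[L5]=70
16. P1: load  L4  bus=[BusRd]  L4: P0=I P1=E P2=I  mem[L4]=80
17. P0: load  L0  bus=[BusRd]  L0: P0=S P1=S P2=O  mem[L0]=37
18. P0: load  L1  bus=[-]  L1: P0=S P1=S P2=I  mem[L1]=20
19. P1: store L1 := 53  bus=[BusUpgr]  L1: P0=I P1=M P2=I  mem[L1]=20
20. P2: load  L2  bus=[BusRd]  L2: P0=O P1=I P2=S  mem[L2]=40

state = I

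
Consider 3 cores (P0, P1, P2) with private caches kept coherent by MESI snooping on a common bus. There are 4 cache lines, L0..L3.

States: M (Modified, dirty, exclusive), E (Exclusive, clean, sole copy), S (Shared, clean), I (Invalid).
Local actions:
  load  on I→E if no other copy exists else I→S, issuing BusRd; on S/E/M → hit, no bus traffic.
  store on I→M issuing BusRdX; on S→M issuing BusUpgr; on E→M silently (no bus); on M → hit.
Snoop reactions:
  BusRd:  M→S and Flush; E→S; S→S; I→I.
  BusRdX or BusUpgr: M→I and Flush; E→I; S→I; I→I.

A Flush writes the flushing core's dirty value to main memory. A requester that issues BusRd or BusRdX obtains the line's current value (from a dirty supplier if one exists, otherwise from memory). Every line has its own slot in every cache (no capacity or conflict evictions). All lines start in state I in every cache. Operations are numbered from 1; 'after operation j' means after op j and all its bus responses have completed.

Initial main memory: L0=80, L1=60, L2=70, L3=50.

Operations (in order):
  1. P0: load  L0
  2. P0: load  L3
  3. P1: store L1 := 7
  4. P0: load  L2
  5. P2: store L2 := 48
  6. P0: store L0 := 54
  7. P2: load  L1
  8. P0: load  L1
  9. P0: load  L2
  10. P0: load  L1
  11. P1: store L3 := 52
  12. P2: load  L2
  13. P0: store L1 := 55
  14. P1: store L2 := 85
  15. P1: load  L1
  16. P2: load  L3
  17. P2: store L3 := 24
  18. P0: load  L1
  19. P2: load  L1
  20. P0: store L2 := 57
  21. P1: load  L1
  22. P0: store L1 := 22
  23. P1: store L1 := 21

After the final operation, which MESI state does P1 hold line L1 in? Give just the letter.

state = M

step 1: P0: load  L0  ⟶  EII  (L0)  txn=BusRd  M[L0]=80
step 2: P0: load  L3  ⟶  EII  (L3)  txn=BusRd  M[L3]=50
step 3: P1: store L1 := 7  ⟶  IMI  (L1)  txn=BusRdX  M[L1]=60
step 4: P0: load  L2  ⟶  EII  (L2)  txn=BusRd  M[L2]=70
step 5: P2: store L2 := 48  ⟶  IIM  (L2)  txn=BusRdX  M[L2]=70
step 6: P0: store L0 := 54  ⟶  MII  (L0)  txn=∅  M[L0]=80
step 7: P2: load  L1  ⟶  ISS  (L1)  txn=BusRd+Flush  M[L1]=7
step 8: P0: load  L1  ⟶  SSS  (L1)  txn=BusRd  M[L1]=7
step 9: P0: load  L2  ⟶  SIS  (L2)  txn=BusRd+Flush  M[L2]=48
step 10: P0: load  L1  ⟶  SSS  (L1)  txn=∅  M[L1]=7
step 11: P1: store L3 := 52  ⟶  IMI  (L3)  txn=BusRdX  M[L3]=50
step 12: P2: load  L2  ⟶  SIS  (L2)  txn=∅  M[L2]=48
step 13: P0: store L1 := 55  ⟶  MII  (L1)  txn=BusUpgr  M[L1]=7
step 14: P1: store L2 := 85  ⟶  IMI  (L2)  txn=BusRdX  M[L2]=48
step 15: P1: load  L1  ⟶  SSI  (L1)  txn=BusRd+Flush  M[L1]=55
step 16: P2: load  L3  ⟶  ISS  (L3)  txn=BusRd+Flush  M[L3]=52
step 17: P2: store L3 := 24  ⟶  IIM  (L3)  txn=BusUpgr  M[L3]=52
step 18: P0: load  L1  ⟶  SSI  (L1)  txn=∅  M[L1]=55
step 19: P2: load  L1  ⟶  SSS  (L1)  txn=BusRd  M[L1]=55
step 20: P0: store L2 := 57  ⟶  MII  (L2)  txn=BusRdX+Flush  M[L2]=85
step 21: P1: load  L1  ⟶  SSS  (L1)  txn=∅  M[L1]=55
step 22: P0: store L1 := 22  ⟶  MII  (L1)  txn=BusUpgr  M[L1]=55
step 23: P1: store L1 := 21  ⟶  IMI  (L1)  txn=BusRdX+Flush  M[L1]=22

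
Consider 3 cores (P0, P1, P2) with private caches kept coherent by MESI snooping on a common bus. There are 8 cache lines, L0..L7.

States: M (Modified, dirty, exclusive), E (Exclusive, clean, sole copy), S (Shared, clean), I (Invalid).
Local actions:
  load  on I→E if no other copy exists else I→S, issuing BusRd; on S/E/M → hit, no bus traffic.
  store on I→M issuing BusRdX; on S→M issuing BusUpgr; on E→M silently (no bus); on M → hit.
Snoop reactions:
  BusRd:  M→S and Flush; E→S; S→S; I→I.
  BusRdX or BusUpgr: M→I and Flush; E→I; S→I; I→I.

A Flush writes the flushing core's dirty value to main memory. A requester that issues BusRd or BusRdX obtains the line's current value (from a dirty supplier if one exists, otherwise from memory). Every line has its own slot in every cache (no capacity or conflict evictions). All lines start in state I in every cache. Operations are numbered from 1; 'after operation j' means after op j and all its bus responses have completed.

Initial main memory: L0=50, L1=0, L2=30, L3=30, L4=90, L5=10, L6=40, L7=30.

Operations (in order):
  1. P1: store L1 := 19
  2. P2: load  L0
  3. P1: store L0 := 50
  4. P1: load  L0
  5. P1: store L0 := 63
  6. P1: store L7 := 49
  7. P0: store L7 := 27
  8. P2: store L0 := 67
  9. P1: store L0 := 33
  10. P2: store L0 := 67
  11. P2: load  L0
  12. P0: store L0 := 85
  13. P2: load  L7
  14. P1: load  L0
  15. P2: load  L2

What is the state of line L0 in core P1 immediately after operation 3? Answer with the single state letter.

  op1 P1: store L1 := 19 → I/M/I on L1; bus BusRdX; mem=0
  op2 P2: load  L0 → I/I/E on L0; bus BusRd; mem=50
  op3 P1: store L0 := 50 → I/M/I on L0; bus BusRdX; mem=50
  op4 P1: load  L0 → I/M/I on L0; bus (none); mem=50
  op5 P1: store L0 := 63 → I/M/I on L0; bus (none); mem=50
  op6 P1: store L7 := 49 → I/M/I on L7; bus BusRdX; mem=30
  op7 P0: store L7 := 27 → M/I/I on L7; bus BusRdX Flush; mem=49
  op8 P2: store L0 := 67 → I/I/M on L0; bus BusRdX Flush; mem=63
  op9 P1: store L0 := 33 → I/M/I on L0; bus BusRdX Flush; mem=67
  op10 P2: store L0 := 67 → I/I/M on L0; bus BusRdX Flush; mem=33
  op11 P2: load  L0 → I/I/M on L0; bus (none); mem=33
  op12 P0: store L0 := 85 → M/I/I on L0; bus BusRdX Flush; mem=67
  op13 P2: load  L7 → S/I/S on L7; bus BusRd Flush; mem=27
  op14 P1: load  L0 → S/S/I on L0; bus BusRd Flush; mem=85
  op15 P2: load  L2 → I/I/E on L2; bus BusRd; mem=30

state = M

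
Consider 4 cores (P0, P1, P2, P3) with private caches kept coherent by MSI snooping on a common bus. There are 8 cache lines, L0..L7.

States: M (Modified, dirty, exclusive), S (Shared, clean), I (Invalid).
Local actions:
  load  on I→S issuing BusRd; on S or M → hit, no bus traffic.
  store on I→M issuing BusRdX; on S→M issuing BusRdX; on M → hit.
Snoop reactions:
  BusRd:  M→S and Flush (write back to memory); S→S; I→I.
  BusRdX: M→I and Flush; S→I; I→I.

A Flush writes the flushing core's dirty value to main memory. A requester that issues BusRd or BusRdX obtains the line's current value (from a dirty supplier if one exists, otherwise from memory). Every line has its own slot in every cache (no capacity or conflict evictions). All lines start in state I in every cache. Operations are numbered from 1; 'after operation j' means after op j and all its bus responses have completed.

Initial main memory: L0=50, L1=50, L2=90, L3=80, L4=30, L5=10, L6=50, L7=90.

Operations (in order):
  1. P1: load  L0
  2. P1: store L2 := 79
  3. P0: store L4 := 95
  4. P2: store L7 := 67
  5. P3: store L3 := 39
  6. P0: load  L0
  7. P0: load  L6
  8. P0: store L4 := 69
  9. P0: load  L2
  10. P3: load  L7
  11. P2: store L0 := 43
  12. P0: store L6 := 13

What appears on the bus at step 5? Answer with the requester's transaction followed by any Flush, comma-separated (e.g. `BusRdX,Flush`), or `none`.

  op1 P1: load  L0 → I/S/I/I on L0; bus BusRd; mem=50
  op2 P1: store L2 := 79 → I/M/I/I on L2; bus BusRdX; mem=90
  op3 P0: store L4 := 95 → M/I/I/I on L4; bus BusRdX; mem=30
  op4 P2: store L7 := 67 → I/I/M/I on L7; bus BusRdX; mem=90
  op5 P3: store L3 := 39 → I/I/I/M on L3; bus BusRdX; mem=80
  op6 P0: load  L0 → S/S/I/I on L0; bus BusRd; mem=50
  op7 P0: load  L6 → S/I/I/I on L6; bus BusRd; mem=50
  op8 P0: store L4 := 69 → M/I/I/I on L4; bus (none); mem=30
  op9 P0: load  L2 → S/S/I/I on L2; bus BusRd Flush; mem=79
  op10 P3: load  L7 → I/I/S/S on L7; bus BusRd Flush; mem=67
  op11 P2: store L0 := 43 → I/I/M/I on L0; bus BusRdX; mem=50
  op12 P0: store L6 := 13 → M/I/I/I on L6; bus BusRdX; mem=50

bus = BusRdX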